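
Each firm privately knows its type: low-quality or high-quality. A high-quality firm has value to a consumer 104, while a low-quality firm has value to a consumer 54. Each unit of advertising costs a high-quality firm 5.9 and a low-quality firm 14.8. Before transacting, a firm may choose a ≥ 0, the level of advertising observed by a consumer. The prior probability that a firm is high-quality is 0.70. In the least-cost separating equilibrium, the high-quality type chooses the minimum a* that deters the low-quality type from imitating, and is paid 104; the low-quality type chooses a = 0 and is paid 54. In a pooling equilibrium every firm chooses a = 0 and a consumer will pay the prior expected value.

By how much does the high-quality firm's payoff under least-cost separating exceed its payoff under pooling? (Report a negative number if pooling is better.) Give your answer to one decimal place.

-4.9

Least-cost separating signal: a* solves 54 = 104 − 14.8·a*, so a* = (104 − 54)/14.8 ≈ 3.3784.
High-quality type's separating payoff: 104 − 5.9 × a* = 104 − 5.9 × (104 − 54)/14.8 = 104 − 295/14.8 ≈ 84.068.
Pooling payoff: 0.70 × 104 + 0.30 × 54 = 89.
Difference: 84.068 − 89 = -4.932, i.e. -4.9 to one decimal place.
The high-quality type would prefer the pooling outcome.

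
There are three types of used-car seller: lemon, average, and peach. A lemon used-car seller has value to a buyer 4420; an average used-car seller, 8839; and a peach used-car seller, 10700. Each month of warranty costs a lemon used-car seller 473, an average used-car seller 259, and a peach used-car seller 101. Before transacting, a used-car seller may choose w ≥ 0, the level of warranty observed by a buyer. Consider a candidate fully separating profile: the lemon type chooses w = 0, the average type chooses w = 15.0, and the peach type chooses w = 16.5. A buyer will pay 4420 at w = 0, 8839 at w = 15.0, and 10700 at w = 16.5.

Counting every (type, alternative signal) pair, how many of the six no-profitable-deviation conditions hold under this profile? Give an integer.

5

Lemon (own payoff 4420): to w=15.0 gives 8839 − 473×15.0 = 1744 → no gain ✓; to w=16.5 gives 10700 − 473×16.5 = 2895.5 → no gain ✓.
Average (own payoff 8839 − 259×15.0 = 4954): to w=0 gives 4420 → no gain ✓; to w=16.5 gives 10700 − 259×16.5 = 6426.5 → profitable ✗.
Peach (own payoff 10700 − 101×16.5 = 9033.5): to w=0 gives 4420 → no gain ✓; to w=15.0 gives 8839 − 101×15.0 = 7324 → no gain ✓.
5 of the 6 constraints hold; not an equilibrium.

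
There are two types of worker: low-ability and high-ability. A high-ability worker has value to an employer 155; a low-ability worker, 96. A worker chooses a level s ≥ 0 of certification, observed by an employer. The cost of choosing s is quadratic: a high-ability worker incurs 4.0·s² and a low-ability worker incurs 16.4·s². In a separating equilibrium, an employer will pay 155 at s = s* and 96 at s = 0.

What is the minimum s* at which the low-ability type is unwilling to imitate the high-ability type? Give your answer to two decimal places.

1.90

The low-ability type at s = 0 receives 96; imitating at s* yields 155 − 16.4·s*².
Indifference: 96 = 155 − 16.4·s*², so s*² = (155 − 96) / 16.4 ≈ 3.5976.
s* = √3.5976 ≈ 1.90.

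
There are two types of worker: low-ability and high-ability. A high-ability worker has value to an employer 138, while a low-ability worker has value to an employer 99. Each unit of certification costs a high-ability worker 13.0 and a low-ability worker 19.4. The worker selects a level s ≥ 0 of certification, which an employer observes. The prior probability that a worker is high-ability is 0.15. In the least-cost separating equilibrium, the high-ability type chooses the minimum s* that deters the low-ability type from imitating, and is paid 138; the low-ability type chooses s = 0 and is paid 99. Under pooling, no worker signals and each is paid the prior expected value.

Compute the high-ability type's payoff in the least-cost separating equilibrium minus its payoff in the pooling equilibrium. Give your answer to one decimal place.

Least-cost separating signal: s* solves 99 = 138 − 19.4·s*, so s* = (138 − 99)/19.4 ≈ 2.0103.
High-ability type's separating payoff: 138 − 13.0 × s* = 138 − 13.0 × (138 − 99)/19.4 = 138 − 507/19.4 ≈ 111.866.
Pooling payoff: 0.15 × 138 + 0.85 × 99 = 104.85.
Difference: 111.866 − 104.85 = 7.016, i.e. 7.0 to one decimal place.
The high-ability type prefers to separate.

7.0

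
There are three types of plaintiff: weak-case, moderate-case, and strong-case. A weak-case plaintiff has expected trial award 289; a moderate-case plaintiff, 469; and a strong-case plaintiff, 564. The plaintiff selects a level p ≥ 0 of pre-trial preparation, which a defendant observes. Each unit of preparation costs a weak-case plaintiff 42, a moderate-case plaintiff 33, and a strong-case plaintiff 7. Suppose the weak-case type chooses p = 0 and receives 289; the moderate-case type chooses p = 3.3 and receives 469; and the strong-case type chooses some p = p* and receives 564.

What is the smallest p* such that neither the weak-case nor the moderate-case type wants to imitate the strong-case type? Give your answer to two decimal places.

Weak-case type (on-path payoff 289) won't mimic when 289 ≥ 564 − 42·p*, i.e. p* ≥ 6.55.
Moderate-case type (on-path payoff 469 − 33×3.3 = 360.1) won't mimic when 360.1 ≥ 564 − 33·p*, i.e. p* ≥ 6.18.
Both must hold, so p* = max(6.55, 6.18) = 6.55. The weak-case type's constraint binds.

6.55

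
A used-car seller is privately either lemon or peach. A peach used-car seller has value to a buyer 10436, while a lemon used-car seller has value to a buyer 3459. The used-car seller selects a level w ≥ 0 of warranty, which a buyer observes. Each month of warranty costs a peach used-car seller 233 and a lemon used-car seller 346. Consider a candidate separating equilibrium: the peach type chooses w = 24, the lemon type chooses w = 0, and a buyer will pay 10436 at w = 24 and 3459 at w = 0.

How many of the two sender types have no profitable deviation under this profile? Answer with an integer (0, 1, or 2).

Peach type: signal → 10436 − 233 × 24 = 4844; deviate to 0 → 3459. IC holds (4844 ≥ 3459).
Lemon type: stay at 0 → 3459; mimic → 10436 − 346 × 24 = 2132. IC holds (3459 ≥ 2132).
2 of 2 constraints hold, so this is a separating equilibrium.

2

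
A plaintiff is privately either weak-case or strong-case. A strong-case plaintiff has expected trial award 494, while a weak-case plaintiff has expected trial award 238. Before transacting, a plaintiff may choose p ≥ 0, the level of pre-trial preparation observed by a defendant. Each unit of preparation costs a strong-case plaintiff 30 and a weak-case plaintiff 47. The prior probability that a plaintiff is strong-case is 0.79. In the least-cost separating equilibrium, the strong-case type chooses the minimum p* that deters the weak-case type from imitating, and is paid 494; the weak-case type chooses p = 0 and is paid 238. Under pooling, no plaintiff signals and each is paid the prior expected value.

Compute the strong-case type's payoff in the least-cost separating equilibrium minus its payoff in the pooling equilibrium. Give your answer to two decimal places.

-109.64

Least-cost separating signal: p* solves 238 = 494 − 47·p*, so p* = (494 − 238)/47 ≈ 5.4468.
Strong-case type's separating payoff: 494 − 30 × p* = 494 − 30 × (494 − 238)/47 = 494 − 7680/47 ≈ 330.5957.
Pooling payoff: 0.79 × 494 + 0.21 × 238 = 440.24.
Difference: 330.5957 − 440.24 = -109.6443, i.e. -109.64 to two decimal places.
The strong-case type would prefer the pooling outcome.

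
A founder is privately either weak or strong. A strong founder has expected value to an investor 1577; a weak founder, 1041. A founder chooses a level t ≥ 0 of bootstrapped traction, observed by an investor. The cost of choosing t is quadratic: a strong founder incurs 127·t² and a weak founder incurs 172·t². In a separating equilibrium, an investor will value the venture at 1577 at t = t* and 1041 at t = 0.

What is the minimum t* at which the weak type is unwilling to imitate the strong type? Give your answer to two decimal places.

1.77

The weak type at t = 0 receives 1041; imitating at t* yields 1577 − 172·t*².
Indifference: 1041 = 1577 − 172·t*², so t*² = (1577 − 1041) / 172 ≈ 3.1163.
t* = √3.1163 ≈ 1.77.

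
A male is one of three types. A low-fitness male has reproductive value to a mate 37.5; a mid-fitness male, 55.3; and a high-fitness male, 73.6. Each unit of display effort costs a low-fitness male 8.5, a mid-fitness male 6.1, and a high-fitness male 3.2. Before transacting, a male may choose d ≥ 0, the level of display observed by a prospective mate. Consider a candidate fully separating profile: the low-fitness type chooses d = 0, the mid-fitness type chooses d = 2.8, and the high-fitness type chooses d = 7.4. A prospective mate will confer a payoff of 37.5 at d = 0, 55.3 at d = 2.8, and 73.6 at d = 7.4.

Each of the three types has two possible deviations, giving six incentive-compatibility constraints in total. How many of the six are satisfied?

6

Mid-fitness (own payoff 55.3 − 6.1×2.8 = 38.22): to d=0 gives 37.5 → no gain ✓; to d=7.4 gives 73.6 − 6.1×7.4 = 28.46 → no gain ✓.
Low-fitness (own payoff 37.5): to d=2.8 gives 55.3 − 8.5×2.8 = 31.5 → no gain ✓; to d=7.4 gives 73.6 − 8.5×7.4 = 10.7 → no gain ✓.
High-fitness (own payoff 73.6 − 3.2×7.4 = 49.92): to d=0 gives 37.5 → no gain ✓; to d=2.8 gives 55.3 − 3.2×2.8 = 46.34 → no gain ✓.
6 of the 6 constraints hold; this profile is a separating equilibrium.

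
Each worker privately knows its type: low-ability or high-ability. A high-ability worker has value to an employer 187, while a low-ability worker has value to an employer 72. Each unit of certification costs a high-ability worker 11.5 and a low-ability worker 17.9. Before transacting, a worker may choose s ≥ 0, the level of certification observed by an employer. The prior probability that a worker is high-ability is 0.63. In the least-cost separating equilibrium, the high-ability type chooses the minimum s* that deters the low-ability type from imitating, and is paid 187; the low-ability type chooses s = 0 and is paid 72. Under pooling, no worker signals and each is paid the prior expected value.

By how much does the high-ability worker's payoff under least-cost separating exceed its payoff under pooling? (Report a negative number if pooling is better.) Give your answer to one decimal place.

-31.3

Least-cost separating signal: s* solves 72 = 187 − 17.9·s*, so s* = (187 − 72)/17.9 ≈ 6.4246.
High-ability type's separating payoff: 187 − 11.5 × s* = 187 − 11.5 × (187 − 72)/17.9 = 187 − 1322.5/17.9 ≈ 113.117.
Pooling payoff: 0.63 × 187 + 0.37 × 72 = 144.45.
Difference: 113.117 − 144.45 = -31.333, i.e. -31.3 to one decimal place.
The high-ability type would prefer the pooling outcome.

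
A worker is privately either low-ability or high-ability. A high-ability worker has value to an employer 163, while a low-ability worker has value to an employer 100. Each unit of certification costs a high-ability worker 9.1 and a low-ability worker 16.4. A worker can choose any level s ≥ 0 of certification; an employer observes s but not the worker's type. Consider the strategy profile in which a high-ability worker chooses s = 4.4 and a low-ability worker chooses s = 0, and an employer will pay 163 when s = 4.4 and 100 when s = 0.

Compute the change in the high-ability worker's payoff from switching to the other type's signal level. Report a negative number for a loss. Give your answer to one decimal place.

-23.0

Playing s = 4.4 the high-ability worker receives 163 − 9.1 × 4.4 = 122.96.
Deviating to s = 0 yields 100 instead.
Gain from deviating: 100 − 122.96 = -22.96, i.e. -23.0 to one decimal place.
The gain is negative, so the high-ability type's incentive-compatibility constraint is satisfied.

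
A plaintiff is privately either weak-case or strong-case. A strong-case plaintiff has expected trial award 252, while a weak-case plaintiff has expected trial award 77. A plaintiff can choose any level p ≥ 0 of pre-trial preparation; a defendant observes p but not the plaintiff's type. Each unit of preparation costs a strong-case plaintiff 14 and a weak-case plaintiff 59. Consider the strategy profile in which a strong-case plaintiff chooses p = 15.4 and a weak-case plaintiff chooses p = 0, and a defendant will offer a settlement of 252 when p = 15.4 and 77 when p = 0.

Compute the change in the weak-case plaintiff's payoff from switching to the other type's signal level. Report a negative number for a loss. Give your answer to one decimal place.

-733.6

Playing p = 0 the weak-case plaintiff receives 77.
Deviating to p = 15.4 brings payment 252 at cost 59 × 15.4 = 908.6, netting -656.6.
Gain from deviating: -656.6 − 77 = -733.6.
The gain is negative, so the weak-case type's incentive-compatibility constraint is satisfied.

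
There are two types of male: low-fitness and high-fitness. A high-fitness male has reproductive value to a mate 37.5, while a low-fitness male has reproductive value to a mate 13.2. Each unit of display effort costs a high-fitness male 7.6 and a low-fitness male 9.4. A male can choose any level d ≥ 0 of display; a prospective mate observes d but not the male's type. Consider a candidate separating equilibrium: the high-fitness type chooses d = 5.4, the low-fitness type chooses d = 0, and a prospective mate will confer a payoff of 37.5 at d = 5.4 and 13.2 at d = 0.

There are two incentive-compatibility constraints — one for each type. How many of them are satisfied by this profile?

1

Low-fitness type: stay at 0 → 13.2; mimic → 37.5 − 9.4 × 5.4 = -13.26. IC holds (13.2 ≥ -13.26).
High-fitness type: signal → 37.5 − 7.6 × 5.4 = -3.54; deviate to 0 → 13.2. IC fails (-3.54 < 13.2).
1 of 2 constraints hold, so this profile is not an equilibrium.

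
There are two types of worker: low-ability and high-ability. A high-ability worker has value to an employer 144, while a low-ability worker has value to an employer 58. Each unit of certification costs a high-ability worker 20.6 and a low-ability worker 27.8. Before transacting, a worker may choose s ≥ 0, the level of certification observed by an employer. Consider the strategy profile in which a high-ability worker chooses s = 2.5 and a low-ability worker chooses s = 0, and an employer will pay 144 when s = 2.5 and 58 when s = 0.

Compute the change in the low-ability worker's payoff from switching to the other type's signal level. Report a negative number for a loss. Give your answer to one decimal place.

Playing s = 0 the low-ability worker receives 58.
Deviating to s = 2.5 brings payment 144 at cost 27.8 × 2.5 = 69.5, netting 74.5.
Gain from deviating: 74.5 − 58 = 16.5.
The gain is positive, so the low-ability type's incentive-compatibility constraint is violated — this profile is not a separating equilibrium.

16.5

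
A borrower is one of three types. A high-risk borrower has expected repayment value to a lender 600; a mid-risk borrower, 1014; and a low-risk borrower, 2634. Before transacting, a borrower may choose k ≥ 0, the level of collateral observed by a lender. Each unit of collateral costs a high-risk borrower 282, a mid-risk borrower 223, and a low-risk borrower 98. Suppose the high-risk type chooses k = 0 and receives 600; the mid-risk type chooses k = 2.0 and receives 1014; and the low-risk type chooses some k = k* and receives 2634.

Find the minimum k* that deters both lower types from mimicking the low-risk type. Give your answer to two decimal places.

9.26

Mid-risk type (on-path payoff 1014 − 223×2.0 = 568) won't mimic when 568 ≥ 2634 − 223·k*, i.e. k* ≥ 9.26.
High-risk type (on-path payoff 600) won't mimic when 600 ≥ 2634 − 282·k*, i.e. k* ≥ 7.21.
Both must hold, so k* = max(7.21, 9.26) = 9.26. The mid-risk type's constraint binds.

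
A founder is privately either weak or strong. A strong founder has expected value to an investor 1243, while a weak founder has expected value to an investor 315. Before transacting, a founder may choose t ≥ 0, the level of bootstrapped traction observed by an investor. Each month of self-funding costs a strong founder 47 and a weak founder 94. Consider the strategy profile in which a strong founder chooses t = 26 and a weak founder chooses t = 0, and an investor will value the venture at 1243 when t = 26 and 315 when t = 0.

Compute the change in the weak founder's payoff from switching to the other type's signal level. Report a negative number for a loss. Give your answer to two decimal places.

Playing t = 0 the weak founder receives 315.
Deviating to t = 26 brings payment 1243 at cost 94 × 26 = 2444, netting -1201.
Gain from deviating: -1201 − 315 = -1516.00.
The gain is negative, so the weak type's incentive-compatibility constraint is satisfied.

-1516.00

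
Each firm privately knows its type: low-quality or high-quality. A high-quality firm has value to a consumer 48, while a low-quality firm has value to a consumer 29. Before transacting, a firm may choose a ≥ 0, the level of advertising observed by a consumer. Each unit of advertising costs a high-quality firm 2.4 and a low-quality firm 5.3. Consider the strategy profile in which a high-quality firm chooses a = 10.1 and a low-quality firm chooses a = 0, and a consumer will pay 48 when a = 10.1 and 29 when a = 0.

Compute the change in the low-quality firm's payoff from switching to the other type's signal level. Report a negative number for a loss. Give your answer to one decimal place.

-34.5

Playing a = 0 the low-quality firm receives 29.
Deviating to a = 10.1 brings payment 48 at cost 5.3 × 10.1 = 53.53, netting -5.53.
Gain from deviating: -5.53 − 29 = -34.53, i.e. -34.5 to one decimal place.
The gain is negative, so the low-quality type's incentive-compatibility constraint is satisfied.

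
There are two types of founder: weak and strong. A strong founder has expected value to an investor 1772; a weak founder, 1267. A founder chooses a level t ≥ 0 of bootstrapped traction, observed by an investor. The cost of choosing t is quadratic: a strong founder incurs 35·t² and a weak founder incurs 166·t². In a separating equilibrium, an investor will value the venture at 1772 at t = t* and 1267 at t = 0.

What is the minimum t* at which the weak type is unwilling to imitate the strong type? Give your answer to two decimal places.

1.74

The weak type at t = 0 receives 1267; imitating at t* yields 1772 − 166·t*².
Indifference: 1267 = 1772 − 166·t*², so t*² = (1772 − 1267) / 166 ≈ 3.0422.
t* = √3.0422 ≈ 1.74.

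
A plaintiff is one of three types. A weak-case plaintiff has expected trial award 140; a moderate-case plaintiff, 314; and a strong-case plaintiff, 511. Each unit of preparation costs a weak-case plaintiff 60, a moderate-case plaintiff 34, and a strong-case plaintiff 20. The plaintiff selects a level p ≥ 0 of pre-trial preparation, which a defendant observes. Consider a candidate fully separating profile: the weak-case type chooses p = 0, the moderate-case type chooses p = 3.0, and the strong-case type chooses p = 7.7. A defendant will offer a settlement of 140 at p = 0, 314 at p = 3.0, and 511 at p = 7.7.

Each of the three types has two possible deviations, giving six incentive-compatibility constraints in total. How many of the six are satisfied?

Moderate-case (own payoff 314 − 34×3.0 = 212): to p=0 gives 140 → no gain ✓; to p=7.7 gives 511 − 34×7.7 = 249.2 → profitable ✗.
Weak-case (own payoff 140): to p=3.0 gives 314 − 60×3.0 = 134 → no gain ✓; to p=7.7 gives 511 − 60×7.7 = 49 → no gain ✓.
Strong-case (own payoff 511 − 20×7.7 = 357): to p=0 gives 140 → no gain ✓; to p=3.0 gives 314 − 20×3.0 = 254 → no gain ✓.
5 of the 6 constraints hold; not an equilibrium.

5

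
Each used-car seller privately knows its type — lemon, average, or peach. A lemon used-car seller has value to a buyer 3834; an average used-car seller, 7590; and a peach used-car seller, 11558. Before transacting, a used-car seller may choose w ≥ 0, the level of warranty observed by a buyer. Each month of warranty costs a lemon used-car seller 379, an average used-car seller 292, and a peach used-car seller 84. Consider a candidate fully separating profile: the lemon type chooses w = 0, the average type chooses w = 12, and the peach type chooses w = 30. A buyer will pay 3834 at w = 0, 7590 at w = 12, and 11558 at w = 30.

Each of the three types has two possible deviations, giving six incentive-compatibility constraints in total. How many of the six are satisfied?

Average (own payoff 7590 − 292×12 = 4086): to w=0 gives 3834 → no gain ✓; to w=30 gives 11558 − 292×30 = 2798 → no gain ✓.
Lemon (own payoff 3834): to w=12 gives 7590 − 379×12 = 3042 → no gain ✓; to w=30 gives 11558 − 379×30 = 188 → no gain ✓.
Peach (own payoff 11558 − 84×30 = 9038): to w=0 gives 3834 → no gain ✓; to w=12 gives 7590 − 84×12 = 6582 → no gain ✓.
6 of the 6 constraints hold; this profile is a separating equilibrium.

6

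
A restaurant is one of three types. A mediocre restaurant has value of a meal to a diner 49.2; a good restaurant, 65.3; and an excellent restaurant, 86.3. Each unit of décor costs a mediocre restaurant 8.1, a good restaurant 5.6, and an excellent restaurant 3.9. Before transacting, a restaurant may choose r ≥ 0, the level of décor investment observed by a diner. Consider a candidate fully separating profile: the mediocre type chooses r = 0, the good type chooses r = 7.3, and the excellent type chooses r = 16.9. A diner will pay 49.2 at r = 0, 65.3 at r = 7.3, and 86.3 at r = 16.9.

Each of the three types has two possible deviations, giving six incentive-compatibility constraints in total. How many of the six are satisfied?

3

Excellent (own payoff 86.3 − 3.9×16.9 = 20.39): to r=0 gives 49.2 → profitable ✗; to r=7.3 gives 65.3 − 3.9×7.3 = 36.83 → profitable ✗.
Mediocre (own payoff 49.2): to r=7.3 gives 65.3 − 8.1×7.3 = 6.17 → no gain ✓; to r=16.9 gives 86.3 − 8.1×16.9 = -50.59 → no gain ✓.
Good (own payoff 65.3 − 5.6×7.3 = 24.42): to r=0 gives 49.2 → profitable ✗; to r=16.9 gives 86.3 − 5.6×16.9 = -8.34 → no gain ✓.
3 of the 6 constraints hold; not an equilibrium.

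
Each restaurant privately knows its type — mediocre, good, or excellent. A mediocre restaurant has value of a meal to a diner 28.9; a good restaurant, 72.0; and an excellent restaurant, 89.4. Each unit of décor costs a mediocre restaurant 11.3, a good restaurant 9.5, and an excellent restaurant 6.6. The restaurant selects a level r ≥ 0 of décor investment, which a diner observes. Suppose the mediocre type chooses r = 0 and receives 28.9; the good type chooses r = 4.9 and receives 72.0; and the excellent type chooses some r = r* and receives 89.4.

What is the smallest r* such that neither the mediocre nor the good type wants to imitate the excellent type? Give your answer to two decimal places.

6.73

Good type (on-path payoff 72.0 − 9.5×4.9 = 25.45) won't mimic when 25.45 ≥ 89.4 − 9.5·r*, i.e. r* ≥ 6.73.
Mediocre type (on-path payoff 28.9) won't mimic when 28.9 ≥ 89.4 − 11.3·r*, i.e. r* ≥ 5.35.
Both must hold, so r* = max(5.35, 6.73) = 6.73. The good type's constraint binds.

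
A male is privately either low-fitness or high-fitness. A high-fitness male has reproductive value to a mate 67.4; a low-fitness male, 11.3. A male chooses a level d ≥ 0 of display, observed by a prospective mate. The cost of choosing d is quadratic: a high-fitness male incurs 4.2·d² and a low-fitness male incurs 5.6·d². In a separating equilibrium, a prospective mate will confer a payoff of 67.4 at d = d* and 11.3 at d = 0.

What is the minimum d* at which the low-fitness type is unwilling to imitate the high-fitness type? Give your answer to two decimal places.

The low-fitness type at d = 0 receives 11.3; imitating at d* yields 67.4 − 5.6·d*².
Indifference: 11.3 = 67.4 − 5.6·d*², so d*² = (67.4 − 11.3) / 5.6 ≈ 10.0179.
d* = √10.0179 ≈ 3.17.

3.17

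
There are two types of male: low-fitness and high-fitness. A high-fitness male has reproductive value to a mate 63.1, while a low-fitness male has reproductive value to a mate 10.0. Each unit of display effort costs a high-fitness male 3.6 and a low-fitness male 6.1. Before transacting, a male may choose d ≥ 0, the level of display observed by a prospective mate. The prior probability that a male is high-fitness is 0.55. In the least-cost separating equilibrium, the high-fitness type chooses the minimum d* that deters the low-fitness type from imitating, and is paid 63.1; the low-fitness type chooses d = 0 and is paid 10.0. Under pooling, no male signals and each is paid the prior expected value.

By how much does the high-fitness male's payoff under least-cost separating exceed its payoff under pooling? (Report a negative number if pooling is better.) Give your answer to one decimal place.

-7.4

Least-cost separating signal: d* solves 10.0 = 63.1 − 6.1·d*, so d* = (63.1 − 10.0)/6.1 ≈ 8.7049.
High-fitness type's separating payoff: 63.1 − 3.6 × d* = 63.1 − 3.6 × (63.1 − 10.0)/6.1 = 63.1 − 191.16/6.1 ≈ 31.762.
Pooling payoff: 0.55 × 63.1 + 0.45 × 10.0 = 39.205.
Difference: 31.762 − 39.205 = -7.443, i.e. -7.4 to one decimal place.
The high-fitness type would prefer the pooling outcome.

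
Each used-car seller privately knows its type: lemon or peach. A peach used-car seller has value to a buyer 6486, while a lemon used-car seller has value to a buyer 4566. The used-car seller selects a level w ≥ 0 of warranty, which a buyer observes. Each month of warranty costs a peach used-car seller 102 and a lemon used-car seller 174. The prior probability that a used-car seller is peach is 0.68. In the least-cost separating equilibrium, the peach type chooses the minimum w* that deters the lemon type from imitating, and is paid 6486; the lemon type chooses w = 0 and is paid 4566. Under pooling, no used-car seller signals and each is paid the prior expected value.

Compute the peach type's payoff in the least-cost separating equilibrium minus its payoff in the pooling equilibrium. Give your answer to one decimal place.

Least-cost separating signal: w* solves 4566 = 6486 − 174·w*, so w* = (6486 − 4566)/174 ≈ 11.0345.
Peach type's separating payoff: 6486 − 102 × w* = 6486 − 102 × (6486 − 4566)/174 = 6486 − 195840/174 ≈ 5360.483.
Pooling payoff: 0.68 × 6486 + 0.32 × 4566 = 5871.6.
Difference: 5360.483 − 5871.6 = -511.117, i.e. -511.1 to one decimal place.
The peach type would prefer the pooling outcome.

-511.1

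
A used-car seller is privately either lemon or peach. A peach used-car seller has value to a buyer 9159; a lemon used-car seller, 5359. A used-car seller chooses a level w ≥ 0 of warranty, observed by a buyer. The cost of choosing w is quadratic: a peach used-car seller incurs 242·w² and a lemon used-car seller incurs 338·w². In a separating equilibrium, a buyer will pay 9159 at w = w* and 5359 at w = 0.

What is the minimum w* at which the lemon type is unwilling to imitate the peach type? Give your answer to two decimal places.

3.35

The lemon type at w = 0 receives 5359; imitating at w* yields 9159 − 338·w*².
Indifference: 5359 = 9159 − 338·w*², so w*² = (9159 − 5359) / 338 ≈ 11.2426.
w* = √11.2426 ≈ 3.35.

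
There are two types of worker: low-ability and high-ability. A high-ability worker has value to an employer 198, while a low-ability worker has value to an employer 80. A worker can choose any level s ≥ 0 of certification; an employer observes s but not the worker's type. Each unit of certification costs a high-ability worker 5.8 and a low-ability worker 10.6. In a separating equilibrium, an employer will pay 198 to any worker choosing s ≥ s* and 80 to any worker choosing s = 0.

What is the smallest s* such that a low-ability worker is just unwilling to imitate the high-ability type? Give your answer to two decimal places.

11.13

A low-ability worker choosing s = 0 receives 80.
Imitating at s* instead would pay 198 at cost 10.6·s*, netting 198 − 10.6·s*.
Indifference: 80 = 198 − 10.6·s*, so s* = (198 − 80) / 10.6 ≈ 11.13.
This is the low-ability type's binding incentive-compatibility constraint; any s ≥ 11.13 sustains separation on that side.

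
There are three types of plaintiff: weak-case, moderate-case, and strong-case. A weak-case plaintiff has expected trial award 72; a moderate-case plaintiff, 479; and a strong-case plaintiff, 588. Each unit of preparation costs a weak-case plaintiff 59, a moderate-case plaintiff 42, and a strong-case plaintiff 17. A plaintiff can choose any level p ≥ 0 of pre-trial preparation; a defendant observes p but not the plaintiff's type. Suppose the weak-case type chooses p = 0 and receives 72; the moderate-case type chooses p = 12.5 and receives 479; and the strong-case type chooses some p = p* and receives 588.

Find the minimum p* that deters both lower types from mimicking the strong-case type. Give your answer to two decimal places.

Weak-case type (on-path payoff 72) won't mimic when 72 ≥ 588 − 59·p*, i.e. p* ≥ 8.75.
Moderate-case type (on-path payoff 479 − 42×12.5 = -46) won't mimic when -46 ≥ 588 − 42·p*, i.e. p* ≥ 15.10.
Both must hold, so p* = max(8.75, 15.10) = 15.10. The moderate-case type's constraint binds.

15.10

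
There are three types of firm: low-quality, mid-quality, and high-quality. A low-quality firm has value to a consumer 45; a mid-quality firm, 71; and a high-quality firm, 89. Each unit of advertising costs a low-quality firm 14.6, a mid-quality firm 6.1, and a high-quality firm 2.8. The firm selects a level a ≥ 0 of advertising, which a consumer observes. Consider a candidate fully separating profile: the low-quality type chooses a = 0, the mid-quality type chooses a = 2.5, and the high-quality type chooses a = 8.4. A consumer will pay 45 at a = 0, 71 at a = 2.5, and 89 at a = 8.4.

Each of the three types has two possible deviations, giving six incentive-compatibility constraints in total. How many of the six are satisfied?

6

High-quality (own payoff 89 − 2.8×8.4 = 65.48): to a=0 gives 45 → no gain ✓; to a=2.5 gives 71 − 2.8×2.5 = 64 → no gain ✓.
Low-quality (own payoff 45): to a=2.5 gives 71 − 14.6×2.5 = 34.5 → no gain ✓; to a=8.4 gives 89 − 14.6×8.4 = -33.64 → no gain ✓.
Mid-quality (own payoff 71 − 6.1×2.5 = 55.75): to a=0 gives 45 → no gain ✓; to a=8.4 gives 89 − 6.1×8.4 = 37.76 → no gain ✓.
6 of the 6 constraints hold; this profile is a separating equilibrium.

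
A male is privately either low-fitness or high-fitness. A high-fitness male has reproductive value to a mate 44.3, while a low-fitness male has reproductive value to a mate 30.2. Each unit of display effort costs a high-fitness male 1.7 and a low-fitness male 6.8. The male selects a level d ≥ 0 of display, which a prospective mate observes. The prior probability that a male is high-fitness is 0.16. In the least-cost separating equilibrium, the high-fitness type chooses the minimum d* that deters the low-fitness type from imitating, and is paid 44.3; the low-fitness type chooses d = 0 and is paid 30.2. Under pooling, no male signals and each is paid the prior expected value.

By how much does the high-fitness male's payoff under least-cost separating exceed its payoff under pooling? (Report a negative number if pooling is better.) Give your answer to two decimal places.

8.32

Least-cost separating signal: d* solves 30.2 = 44.3 − 6.8·d*, so d* = (44.3 − 30.2)/6.8 ≈ 2.0735.
High-fitness type's separating payoff: 44.3 − 1.7 × d* = 44.3 − 1.7 × (44.3 − 30.2)/6.8 = 44.3 − 23.97/6.8 = 40.775.
Pooling payoff: 0.16 × 44.3 + 0.84 × 30.2 = 32.456.
Difference: 40.775 − 32.456 = 8.319, i.e. 8.32 to two decimal places.
The high-fitness type prefers to separate.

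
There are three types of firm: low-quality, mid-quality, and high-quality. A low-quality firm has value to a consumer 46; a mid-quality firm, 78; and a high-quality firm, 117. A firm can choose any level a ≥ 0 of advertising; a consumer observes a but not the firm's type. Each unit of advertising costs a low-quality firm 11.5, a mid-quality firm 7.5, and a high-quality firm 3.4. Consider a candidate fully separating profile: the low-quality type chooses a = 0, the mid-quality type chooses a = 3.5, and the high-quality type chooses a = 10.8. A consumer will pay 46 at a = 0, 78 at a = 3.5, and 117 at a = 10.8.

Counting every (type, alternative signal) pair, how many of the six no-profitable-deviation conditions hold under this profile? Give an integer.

Mid-quality (own payoff 78 − 7.5×3.5 = 51.75): to a=0 gives 46 → no gain ✓; to a=10.8 gives 117 − 7.5×10.8 = 36 → no gain ✓.
High-quality (own payoff 117 − 3.4×10.8 = 80.28): to a=0 gives 46 → no gain ✓; to a=3.5 gives 78 − 3.4×3.5 = 66.1 → no gain ✓.
Low-quality (own payoff 46): to a=3.5 gives 78 − 11.5×3.5 = 37.75 → no gain ✓; to a=10.8 gives 117 − 11.5×10.8 = -7.2 → no gain ✓.
6 of the 6 constraints hold; this profile is a separating equilibrium.

6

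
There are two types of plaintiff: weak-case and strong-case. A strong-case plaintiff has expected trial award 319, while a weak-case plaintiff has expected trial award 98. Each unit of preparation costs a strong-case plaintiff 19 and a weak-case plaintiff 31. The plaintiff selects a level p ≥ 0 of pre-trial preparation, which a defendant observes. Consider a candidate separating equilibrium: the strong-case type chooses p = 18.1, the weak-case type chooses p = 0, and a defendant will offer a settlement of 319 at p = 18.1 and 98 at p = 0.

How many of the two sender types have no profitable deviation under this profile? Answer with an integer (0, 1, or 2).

Strong-case type: signal → 319 − 19 × 18.1 = -24.9; deviate to 0 → 98. IC fails (-24.9 < 98).
Weak-case type: stay at 0 → 98; mimic → 319 − 31 × 18.1 = -242.1. IC holds (98 ≥ -242.1).
1 of 2 constraints hold, so this profile is not an equilibrium.

1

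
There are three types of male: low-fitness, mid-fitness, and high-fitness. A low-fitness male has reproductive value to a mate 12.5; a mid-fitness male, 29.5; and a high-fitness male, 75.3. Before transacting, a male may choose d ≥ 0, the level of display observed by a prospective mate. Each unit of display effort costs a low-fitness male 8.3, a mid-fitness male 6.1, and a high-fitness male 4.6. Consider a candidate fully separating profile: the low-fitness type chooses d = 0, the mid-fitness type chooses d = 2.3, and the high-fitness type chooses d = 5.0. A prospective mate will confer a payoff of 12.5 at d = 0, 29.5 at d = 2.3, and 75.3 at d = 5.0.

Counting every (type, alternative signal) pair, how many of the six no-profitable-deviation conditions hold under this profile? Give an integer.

4

High-fitness (own payoff 75.3 − 4.6×5.0 = 52.3): to d=0 gives 12.5 → no gain ✓; to d=2.3 gives 29.5 − 4.6×2.3 = 18.92 → no gain ✓.
Mid-fitness (own payoff 29.5 − 6.1×2.3 = 15.47): to d=0 gives 12.5 → no gain ✓; to d=5.0 gives 75.3 − 6.1×5.0 = 44.8 → profitable ✗.
Low-fitness (own payoff 12.5): to d=2.3 gives 29.5 − 8.3×2.3 = 10.41 → no gain ✓; to d=5.0 gives 75.3 − 8.3×5.0 = 33.8 → profitable ✗.
4 of the 6 constraints hold; not an equilibrium.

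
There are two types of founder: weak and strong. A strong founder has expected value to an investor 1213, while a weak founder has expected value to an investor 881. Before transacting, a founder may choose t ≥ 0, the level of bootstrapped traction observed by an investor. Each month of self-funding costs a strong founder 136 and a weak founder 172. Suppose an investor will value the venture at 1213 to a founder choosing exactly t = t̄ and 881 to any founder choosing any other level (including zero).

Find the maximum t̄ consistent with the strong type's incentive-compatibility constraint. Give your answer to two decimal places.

2.44

Choosing t̄ yields the strong type 1213 − 136·t̄; choosing zero yields 881.
The strong type is indifferent at 1213 − 136·t̄ = 881, i.e. t̄ = (1213 − 881) / 136 ≈ 2.44.
For any t̄ above 2.44 the strong type would rather pool at zero, so separation collapses.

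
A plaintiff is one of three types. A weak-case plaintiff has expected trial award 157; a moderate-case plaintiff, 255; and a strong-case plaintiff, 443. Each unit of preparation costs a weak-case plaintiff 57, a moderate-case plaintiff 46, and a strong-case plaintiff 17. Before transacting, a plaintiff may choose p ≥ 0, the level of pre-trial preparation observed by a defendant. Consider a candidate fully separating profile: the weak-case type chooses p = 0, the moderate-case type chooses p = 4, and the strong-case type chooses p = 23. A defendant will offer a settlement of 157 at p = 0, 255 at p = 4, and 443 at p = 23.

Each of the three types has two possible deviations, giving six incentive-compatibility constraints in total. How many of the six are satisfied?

Strong-case (own payoff 443 − 17×23 = 52): to p=0 gives 157 → profitable ✗; to p=4 gives 255 − 17×4 = 187 → profitable ✗.
Moderate-case (own payoff 255 − 46×4 = 71): to p=0 gives 157 → profitable ✗; to p=23 gives 443 − 46×23 = -615 → no gain ✓.
Weak-case (own payoff 157): to p=4 gives 255 − 57×4 = 27 → no gain ✓; to p=23 gives 443 − 57×23 = -868 → no gain ✓.
3 of the 6 constraints hold; not an equilibrium.

3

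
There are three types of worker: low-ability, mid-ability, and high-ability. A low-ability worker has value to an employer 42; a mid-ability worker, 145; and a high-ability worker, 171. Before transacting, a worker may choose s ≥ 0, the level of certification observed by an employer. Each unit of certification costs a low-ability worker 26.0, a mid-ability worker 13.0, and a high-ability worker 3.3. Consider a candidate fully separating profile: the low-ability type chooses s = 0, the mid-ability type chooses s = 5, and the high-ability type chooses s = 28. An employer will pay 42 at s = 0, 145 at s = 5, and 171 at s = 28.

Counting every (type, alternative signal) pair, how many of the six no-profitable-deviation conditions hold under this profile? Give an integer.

High-ability (own payoff 171 − 3.3×28 = 78.6): to s=0 gives 42 → no gain ✓; to s=5 gives 145 − 3.3×5 = 128.5 → profitable ✗.
Low-ability (own payoff 42): to s=5 gives 145 − 26.0×5 = 15 → no gain ✓; to s=28 gives 171 − 26.0×28 = -557 → no gain ✓.
Mid-ability (own payoff 145 − 13.0×5 = 80): to s=0 gives 42 → no gain ✓; to s=28 gives 171 − 13.0×28 = -193 → no gain ✓.
5 of the 6 constraints hold; not an equilibrium.

5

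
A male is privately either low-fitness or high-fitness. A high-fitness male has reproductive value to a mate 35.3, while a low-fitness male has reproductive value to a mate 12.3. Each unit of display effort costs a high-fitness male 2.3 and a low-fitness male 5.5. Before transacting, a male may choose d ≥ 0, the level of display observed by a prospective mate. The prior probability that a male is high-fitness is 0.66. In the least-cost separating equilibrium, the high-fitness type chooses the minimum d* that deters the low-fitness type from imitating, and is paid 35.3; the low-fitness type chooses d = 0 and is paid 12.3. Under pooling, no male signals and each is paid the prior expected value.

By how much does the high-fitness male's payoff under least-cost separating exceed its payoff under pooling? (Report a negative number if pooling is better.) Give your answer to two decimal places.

-1.80

Least-cost separating signal: d* solves 12.3 = 35.3 − 5.5·d*, so d* = (35.3 − 12.3)/5.5 ≈ 4.1818.
High-fitness type's separating payoff: 35.3 − 2.3 × d* = 35.3 − 2.3 × (35.3 − 12.3)/5.5 = 35.3 − 52.9/5.5 ≈ 25.6818.
Pooling payoff: 0.66 × 35.3 + 0.34 × 12.3 = 27.48.
Difference: 25.6818 − 27.48 = -1.7982, i.e. -1.80 to two decimal places.
The high-fitness type would prefer the pooling outcome.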